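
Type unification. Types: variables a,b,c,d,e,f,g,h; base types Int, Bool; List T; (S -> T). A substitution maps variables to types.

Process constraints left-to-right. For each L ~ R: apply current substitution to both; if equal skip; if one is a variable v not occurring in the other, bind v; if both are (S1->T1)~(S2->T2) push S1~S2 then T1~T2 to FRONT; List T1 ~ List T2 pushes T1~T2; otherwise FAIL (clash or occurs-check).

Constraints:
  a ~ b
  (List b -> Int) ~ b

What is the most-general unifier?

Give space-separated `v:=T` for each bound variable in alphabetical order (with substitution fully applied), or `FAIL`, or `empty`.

Answer: FAIL

Derivation:
step 1: unify a ~ b  [subst: {-} | 1 pending]
  bind a := b
step 2: unify (List b -> Int) ~ b  [subst: {a:=b} | 0 pending]
  occurs-check fail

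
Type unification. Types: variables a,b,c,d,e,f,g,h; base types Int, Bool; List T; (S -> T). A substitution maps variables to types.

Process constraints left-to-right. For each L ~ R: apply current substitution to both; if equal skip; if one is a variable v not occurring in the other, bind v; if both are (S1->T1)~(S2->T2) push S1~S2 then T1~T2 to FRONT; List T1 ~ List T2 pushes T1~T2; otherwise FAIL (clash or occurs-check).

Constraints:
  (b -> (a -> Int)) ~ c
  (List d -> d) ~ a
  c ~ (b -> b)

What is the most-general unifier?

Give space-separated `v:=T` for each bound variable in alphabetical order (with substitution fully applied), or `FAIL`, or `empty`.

step 1: unify (b -> (a -> Int)) ~ c  [subst: {-} | 2 pending]
  bind c := (b -> (a -> Int))
step 2: unify (List d -> d) ~ a  [subst: {c:=(b -> (a -> Int))} | 1 pending]
  bind a := (List d -> d)
step 3: unify (b -> ((List d -> d) -> Int)) ~ (b -> b)  [subst: {c:=(b -> (a -> Int)), a:=(List d -> d)} | 0 pending]
  -> decompose arrow: push b~b, ((List d -> d) -> Int)~b
step 4: unify b ~ b  [subst: {c:=(b -> (a -> Int)), a:=(List d -> d)} | 1 pending]
  -> identical, skip
step 5: unify ((List d -> d) -> Int) ~ b  [subst: {c:=(b -> (a -> Int)), a:=(List d -> d)} | 0 pending]
  bind b := ((List d -> d) -> Int)

Answer: a:=(List d -> d) b:=((List d -> d) -> Int) c:=(((List d -> d) -> Int) -> ((List d -> d) -> Int))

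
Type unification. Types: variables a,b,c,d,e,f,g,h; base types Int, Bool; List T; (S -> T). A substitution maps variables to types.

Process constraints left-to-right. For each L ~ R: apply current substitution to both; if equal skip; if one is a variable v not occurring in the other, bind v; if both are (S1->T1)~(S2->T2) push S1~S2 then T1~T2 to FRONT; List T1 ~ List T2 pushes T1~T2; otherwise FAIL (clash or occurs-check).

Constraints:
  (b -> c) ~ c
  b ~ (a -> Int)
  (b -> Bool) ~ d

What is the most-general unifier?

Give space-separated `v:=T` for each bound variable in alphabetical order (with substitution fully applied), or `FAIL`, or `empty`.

Answer: FAIL

Derivation:
step 1: unify (b -> c) ~ c  [subst: {-} | 2 pending]
  occurs-check fail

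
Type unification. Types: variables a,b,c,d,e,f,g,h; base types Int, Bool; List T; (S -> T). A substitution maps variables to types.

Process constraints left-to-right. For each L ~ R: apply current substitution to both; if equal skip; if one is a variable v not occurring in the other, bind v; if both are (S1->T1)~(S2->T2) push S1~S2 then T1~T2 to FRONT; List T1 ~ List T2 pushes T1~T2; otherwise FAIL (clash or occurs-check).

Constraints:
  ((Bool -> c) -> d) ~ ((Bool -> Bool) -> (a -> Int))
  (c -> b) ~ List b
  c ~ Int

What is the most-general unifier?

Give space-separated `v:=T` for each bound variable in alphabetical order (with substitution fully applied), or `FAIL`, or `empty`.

Answer: FAIL

Derivation:
step 1: unify ((Bool -> c) -> d) ~ ((Bool -> Bool) -> (a -> Int))  [subst: {-} | 2 pending]
  -> decompose arrow: push (Bool -> c)~(Bool -> Bool), d~(a -> Int)
step 2: unify (Bool -> c) ~ (Bool -> Bool)  [subst: {-} | 3 pending]
  -> decompose arrow: push Bool~Bool, c~Bool
step 3: unify Bool ~ Bool  [subst: {-} | 4 pending]
  -> identical, skip
step 4: unify c ~ Bool  [subst: {-} | 3 pending]
  bind c := Bool
step 5: unify d ~ (a -> Int)  [subst: {c:=Bool} | 2 pending]
  bind d := (a -> Int)
step 6: unify (Bool -> b) ~ List b  [subst: {c:=Bool, d:=(a -> Int)} | 1 pending]
  clash: (Bool -> b) vs List b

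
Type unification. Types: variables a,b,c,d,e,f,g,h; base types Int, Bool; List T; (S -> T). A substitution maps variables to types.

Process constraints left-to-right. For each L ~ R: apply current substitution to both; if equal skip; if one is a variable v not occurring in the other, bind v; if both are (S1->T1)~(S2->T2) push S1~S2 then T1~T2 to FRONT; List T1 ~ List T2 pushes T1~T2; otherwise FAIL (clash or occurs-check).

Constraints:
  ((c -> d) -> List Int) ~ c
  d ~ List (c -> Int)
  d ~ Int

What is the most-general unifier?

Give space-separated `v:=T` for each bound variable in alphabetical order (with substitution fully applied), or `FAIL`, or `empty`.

step 1: unify ((c -> d) -> List Int) ~ c  [subst: {-} | 2 pending]
  occurs-check fail

Answer: FAIL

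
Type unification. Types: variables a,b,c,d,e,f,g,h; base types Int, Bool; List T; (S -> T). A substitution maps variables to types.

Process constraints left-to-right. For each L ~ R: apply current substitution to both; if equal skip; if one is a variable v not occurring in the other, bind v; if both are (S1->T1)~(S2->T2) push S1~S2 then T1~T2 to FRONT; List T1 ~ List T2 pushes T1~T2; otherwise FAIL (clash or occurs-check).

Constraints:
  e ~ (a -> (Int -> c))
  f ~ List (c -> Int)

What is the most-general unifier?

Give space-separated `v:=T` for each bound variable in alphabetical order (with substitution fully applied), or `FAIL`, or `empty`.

Answer: e:=(a -> (Int -> c)) f:=List (c -> Int)

Derivation:
step 1: unify e ~ (a -> (Int -> c))  [subst: {-} | 1 pending]
  bind e := (a -> (Int -> c))
step 2: unify f ~ List (c -> Int)  [subst: {e:=(a -> (Int -> c))} | 0 pending]
  bind f := List (c -> Int)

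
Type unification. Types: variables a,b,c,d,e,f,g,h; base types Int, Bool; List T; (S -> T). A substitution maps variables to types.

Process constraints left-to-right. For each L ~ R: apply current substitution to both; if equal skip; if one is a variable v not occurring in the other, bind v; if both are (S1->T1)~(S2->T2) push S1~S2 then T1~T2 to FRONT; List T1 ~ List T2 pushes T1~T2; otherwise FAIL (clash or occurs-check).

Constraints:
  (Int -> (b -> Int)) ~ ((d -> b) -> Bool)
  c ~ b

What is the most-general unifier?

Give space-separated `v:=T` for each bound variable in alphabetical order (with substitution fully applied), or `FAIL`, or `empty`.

step 1: unify (Int -> (b -> Int)) ~ ((d -> b) -> Bool)  [subst: {-} | 1 pending]
  -> decompose arrow: push Int~(d -> b), (b -> Int)~Bool
step 2: unify Int ~ (d -> b)  [subst: {-} | 2 pending]
  clash: Int vs (d -> b)

Answer: FAIL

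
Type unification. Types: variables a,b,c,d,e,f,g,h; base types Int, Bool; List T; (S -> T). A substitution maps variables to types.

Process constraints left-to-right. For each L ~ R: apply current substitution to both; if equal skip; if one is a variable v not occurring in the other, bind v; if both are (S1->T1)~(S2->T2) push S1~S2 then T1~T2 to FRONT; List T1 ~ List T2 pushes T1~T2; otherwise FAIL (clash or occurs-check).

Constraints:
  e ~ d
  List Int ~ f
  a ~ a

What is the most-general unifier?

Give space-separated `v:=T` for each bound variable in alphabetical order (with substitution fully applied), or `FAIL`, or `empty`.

Answer: e:=d f:=List Int

Derivation:
step 1: unify e ~ d  [subst: {-} | 2 pending]
  bind e := d
step 2: unify List Int ~ f  [subst: {e:=d} | 1 pending]
  bind f := List Int
step 3: unify a ~ a  [subst: {e:=d, f:=List Int} | 0 pending]
  -> identical, skip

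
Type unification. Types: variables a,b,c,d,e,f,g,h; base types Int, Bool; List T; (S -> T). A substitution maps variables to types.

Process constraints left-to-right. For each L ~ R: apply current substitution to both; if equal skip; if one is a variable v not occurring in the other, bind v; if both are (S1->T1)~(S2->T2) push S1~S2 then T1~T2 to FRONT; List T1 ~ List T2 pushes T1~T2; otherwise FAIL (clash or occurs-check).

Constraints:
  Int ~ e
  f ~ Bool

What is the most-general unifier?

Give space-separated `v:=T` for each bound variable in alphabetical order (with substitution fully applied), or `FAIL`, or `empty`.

Answer: e:=Int f:=Bool

Derivation:
step 1: unify Int ~ e  [subst: {-} | 1 pending]
  bind e := Int
step 2: unify f ~ Bool  [subst: {e:=Int} | 0 pending]
  bind f := Bool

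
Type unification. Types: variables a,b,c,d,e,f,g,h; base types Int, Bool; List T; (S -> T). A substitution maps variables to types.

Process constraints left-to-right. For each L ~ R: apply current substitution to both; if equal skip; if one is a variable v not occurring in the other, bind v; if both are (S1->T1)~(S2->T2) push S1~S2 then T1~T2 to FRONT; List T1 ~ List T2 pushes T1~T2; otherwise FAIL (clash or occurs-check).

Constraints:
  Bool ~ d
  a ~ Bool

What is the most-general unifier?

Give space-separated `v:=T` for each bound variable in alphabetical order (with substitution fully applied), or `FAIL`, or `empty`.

Answer: a:=Bool d:=Bool

Derivation:
step 1: unify Bool ~ d  [subst: {-} | 1 pending]
  bind d := Bool
step 2: unify a ~ Bool  [subst: {d:=Bool} | 0 pending]
  bind a := Bool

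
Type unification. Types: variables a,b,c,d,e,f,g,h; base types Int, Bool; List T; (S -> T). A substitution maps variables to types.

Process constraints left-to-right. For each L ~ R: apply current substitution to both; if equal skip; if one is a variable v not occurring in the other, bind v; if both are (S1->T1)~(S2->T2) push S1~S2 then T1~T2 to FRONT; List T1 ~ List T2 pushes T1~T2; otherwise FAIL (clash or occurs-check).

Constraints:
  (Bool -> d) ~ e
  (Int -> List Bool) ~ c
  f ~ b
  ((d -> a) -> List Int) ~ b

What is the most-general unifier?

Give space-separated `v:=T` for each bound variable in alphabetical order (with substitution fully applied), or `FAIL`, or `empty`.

Answer: b:=((d -> a) -> List Int) c:=(Int -> List Bool) e:=(Bool -> d) f:=((d -> a) -> List Int)

Derivation:
step 1: unify (Bool -> d) ~ e  [subst: {-} | 3 pending]
  bind e := (Bool -> d)
step 2: unify (Int -> List Bool) ~ c  [subst: {e:=(Bool -> d)} | 2 pending]
  bind c := (Int -> List Bool)
step 3: unify f ~ b  [subst: {e:=(Bool -> d), c:=(Int -> List Bool)} | 1 pending]
  bind f := b
step 4: unify ((d -> a) -> List Int) ~ b  [subst: {e:=(Bool -> d), c:=(Int -> List Bool), f:=b} | 0 pending]
  bind b := ((d -> a) -> List Int)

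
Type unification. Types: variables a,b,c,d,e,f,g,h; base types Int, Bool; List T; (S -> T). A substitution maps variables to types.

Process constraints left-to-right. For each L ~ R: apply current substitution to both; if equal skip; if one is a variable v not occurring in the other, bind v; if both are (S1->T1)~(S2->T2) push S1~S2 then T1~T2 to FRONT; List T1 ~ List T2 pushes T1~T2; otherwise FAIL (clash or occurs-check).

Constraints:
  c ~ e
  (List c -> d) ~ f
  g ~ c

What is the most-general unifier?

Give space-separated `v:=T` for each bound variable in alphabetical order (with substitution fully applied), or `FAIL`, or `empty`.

step 1: unify c ~ e  [subst: {-} | 2 pending]
  bind c := e
step 2: unify (List e -> d) ~ f  [subst: {c:=e} | 1 pending]
  bind f := (List e -> d)
step 3: unify g ~ e  [subst: {c:=e, f:=(List e -> d)} | 0 pending]
  bind g := e

Answer: c:=e f:=(List e -> d) g:=e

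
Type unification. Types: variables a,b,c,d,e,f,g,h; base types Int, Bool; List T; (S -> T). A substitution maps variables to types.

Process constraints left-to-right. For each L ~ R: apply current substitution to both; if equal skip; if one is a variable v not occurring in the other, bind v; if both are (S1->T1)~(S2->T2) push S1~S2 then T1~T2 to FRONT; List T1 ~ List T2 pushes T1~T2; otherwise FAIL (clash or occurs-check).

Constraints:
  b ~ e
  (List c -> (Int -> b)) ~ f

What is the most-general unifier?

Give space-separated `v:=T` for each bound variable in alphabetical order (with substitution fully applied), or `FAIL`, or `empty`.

Answer: b:=e f:=(List c -> (Int -> e))

Derivation:
step 1: unify b ~ e  [subst: {-} | 1 pending]
  bind b := e
step 2: unify (List c -> (Int -> e)) ~ f  [subst: {b:=e} | 0 pending]
  bind f := (List c -> (Int -> e))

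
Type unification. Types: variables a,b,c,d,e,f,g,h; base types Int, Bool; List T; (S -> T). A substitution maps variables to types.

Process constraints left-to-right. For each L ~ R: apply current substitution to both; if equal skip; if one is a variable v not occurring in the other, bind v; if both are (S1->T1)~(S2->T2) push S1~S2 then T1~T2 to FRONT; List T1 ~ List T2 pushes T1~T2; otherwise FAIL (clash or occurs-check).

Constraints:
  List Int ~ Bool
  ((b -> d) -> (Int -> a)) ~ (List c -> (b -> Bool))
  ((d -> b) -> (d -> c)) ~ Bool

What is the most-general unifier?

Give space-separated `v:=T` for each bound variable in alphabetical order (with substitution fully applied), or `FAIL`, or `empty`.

step 1: unify List Int ~ Bool  [subst: {-} | 2 pending]
  clash: List Int vs Bool

Answer: FAIL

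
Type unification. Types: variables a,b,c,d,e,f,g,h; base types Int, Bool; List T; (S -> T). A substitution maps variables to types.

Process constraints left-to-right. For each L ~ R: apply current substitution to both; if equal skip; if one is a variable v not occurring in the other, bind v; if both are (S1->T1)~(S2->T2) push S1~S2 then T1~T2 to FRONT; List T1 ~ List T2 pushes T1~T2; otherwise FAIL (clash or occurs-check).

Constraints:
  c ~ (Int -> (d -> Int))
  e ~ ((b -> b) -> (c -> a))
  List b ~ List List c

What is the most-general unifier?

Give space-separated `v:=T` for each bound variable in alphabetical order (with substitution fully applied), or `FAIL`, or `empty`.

step 1: unify c ~ (Int -> (d -> Int))  [subst: {-} | 2 pending]
  bind c := (Int -> (d -> Int))
step 2: unify e ~ ((b -> b) -> ((Int -> (d -> Int)) -> a))  [subst: {c:=(Int -> (d -> Int))} | 1 pending]
  bind e := ((b -> b) -> ((Int -> (d -> Int)) -> a))
step 3: unify List b ~ List List (Int -> (d -> Int))  [subst: {c:=(Int -> (d -> Int)), e:=((b -> b) -> ((Int -> (d -> Int)) -> a))} | 0 pending]
  -> decompose List: push b~List (Int -> (d -> Int))
step 4: unify b ~ List (Int -> (d -> Int))  [subst: {c:=(Int -> (d -> Int)), e:=((b -> b) -> ((Int -> (d -> Int)) -> a))} | 0 pending]
  bind b := List (Int -> (d -> Int))

Answer: b:=List (Int -> (d -> Int)) c:=(Int -> (d -> Int)) e:=((List (Int -> (d -> Int)) -> List (Int -> (d -> Int))) -> ((Int -> (d -> Int)) -> a))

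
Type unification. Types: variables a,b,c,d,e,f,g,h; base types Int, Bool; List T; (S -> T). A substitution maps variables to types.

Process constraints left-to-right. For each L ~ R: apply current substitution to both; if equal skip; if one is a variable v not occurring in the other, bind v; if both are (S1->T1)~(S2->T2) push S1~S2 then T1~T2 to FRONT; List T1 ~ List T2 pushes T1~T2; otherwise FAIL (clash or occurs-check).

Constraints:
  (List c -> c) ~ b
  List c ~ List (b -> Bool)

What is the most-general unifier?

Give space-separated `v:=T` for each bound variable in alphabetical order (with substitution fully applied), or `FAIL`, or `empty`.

step 1: unify (List c -> c) ~ b  [subst: {-} | 1 pending]
  bind b := (List c -> c)
step 2: unify List c ~ List ((List c -> c) -> Bool)  [subst: {b:=(List c -> c)} | 0 pending]
  -> decompose List: push c~((List c -> c) -> Bool)
step 3: unify c ~ ((List c -> c) -> Bool)  [subst: {b:=(List c -> c)} | 0 pending]
  occurs-check fail: c in ((List c -> c) -> Bool)

Answer: FAIL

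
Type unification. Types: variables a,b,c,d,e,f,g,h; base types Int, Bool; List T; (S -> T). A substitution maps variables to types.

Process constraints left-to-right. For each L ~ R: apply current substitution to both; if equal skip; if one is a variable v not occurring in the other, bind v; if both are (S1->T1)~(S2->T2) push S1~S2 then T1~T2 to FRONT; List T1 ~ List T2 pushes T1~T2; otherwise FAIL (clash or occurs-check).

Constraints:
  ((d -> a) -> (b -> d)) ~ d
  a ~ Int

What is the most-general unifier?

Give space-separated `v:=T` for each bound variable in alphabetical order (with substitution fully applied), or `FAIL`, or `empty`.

step 1: unify ((d -> a) -> (b -> d)) ~ d  [subst: {-} | 1 pending]
  occurs-check fail

Answer: FAIL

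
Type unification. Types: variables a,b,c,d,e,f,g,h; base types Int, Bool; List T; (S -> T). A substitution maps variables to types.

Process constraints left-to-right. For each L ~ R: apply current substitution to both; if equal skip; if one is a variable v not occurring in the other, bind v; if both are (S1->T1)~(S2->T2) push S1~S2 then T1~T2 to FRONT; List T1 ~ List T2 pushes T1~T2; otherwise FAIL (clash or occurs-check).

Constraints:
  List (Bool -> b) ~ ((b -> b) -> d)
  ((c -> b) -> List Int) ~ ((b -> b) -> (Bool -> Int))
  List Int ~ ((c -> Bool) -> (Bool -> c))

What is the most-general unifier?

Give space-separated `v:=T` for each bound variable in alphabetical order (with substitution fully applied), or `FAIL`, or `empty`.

step 1: unify List (Bool -> b) ~ ((b -> b) -> d)  [subst: {-} | 2 pending]
  clash: List (Bool -> b) vs ((b -> b) -> d)

Answer: FAIL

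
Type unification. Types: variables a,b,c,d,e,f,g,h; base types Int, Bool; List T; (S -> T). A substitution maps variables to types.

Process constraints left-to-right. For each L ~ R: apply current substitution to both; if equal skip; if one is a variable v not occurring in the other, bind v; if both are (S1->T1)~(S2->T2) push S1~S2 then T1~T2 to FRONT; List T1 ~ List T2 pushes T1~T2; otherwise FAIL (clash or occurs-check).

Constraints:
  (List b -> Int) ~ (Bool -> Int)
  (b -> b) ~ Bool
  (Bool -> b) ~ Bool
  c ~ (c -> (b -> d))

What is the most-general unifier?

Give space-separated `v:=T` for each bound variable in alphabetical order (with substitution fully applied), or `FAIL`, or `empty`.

step 1: unify (List b -> Int) ~ (Bool -> Int)  [subst: {-} | 3 pending]
  -> decompose arrow: push List b~Bool, Int~Int
step 2: unify List b ~ Bool  [subst: {-} | 4 pending]
  clash: List b vs Bool

Answer: FAIL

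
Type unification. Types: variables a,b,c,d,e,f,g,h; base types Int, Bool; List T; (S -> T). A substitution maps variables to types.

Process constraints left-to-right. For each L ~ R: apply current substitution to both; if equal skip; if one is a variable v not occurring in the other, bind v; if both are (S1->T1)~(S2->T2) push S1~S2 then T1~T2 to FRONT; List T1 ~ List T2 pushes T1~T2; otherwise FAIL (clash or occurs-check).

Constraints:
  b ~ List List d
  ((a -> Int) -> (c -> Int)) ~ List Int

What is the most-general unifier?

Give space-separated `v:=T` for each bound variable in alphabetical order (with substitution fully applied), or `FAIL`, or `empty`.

Answer: FAIL

Derivation:
step 1: unify b ~ List List d  [subst: {-} | 1 pending]
  bind b := List List d
step 2: unify ((a -> Int) -> (c -> Int)) ~ List Int  [subst: {b:=List List d} | 0 pending]
  clash: ((a -> Int) -> (c -> Int)) vs List Int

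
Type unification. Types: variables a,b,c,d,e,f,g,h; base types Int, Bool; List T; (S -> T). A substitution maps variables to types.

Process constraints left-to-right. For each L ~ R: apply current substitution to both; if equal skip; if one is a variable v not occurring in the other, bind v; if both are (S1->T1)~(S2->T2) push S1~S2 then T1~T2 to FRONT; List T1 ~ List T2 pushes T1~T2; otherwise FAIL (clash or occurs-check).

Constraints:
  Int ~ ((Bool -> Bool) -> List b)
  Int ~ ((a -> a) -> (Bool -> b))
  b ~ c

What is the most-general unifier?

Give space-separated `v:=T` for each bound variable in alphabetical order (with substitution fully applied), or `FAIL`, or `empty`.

Answer: FAIL

Derivation:
step 1: unify Int ~ ((Bool -> Bool) -> List b)  [subst: {-} | 2 pending]
  clash: Int vs ((Bool -> Bool) -> List b)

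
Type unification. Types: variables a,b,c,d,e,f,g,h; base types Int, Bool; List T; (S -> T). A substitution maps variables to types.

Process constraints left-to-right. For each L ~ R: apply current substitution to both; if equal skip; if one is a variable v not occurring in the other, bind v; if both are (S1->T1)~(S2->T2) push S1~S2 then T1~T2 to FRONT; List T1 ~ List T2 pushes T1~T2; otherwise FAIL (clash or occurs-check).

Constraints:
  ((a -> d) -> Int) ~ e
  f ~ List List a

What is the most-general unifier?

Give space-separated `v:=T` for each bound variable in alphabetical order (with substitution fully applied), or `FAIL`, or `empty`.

step 1: unify ((a -> d) -> Int) ~ e  [subst: {-} | 1 pending]
  bind e := ((a -> d) -> Int)
step 2: unify f ~ List List a  [subst: {e:=((a -> d) -> Int)} | 0 pending]
  bind f := List List a

Answer: e:=((a -> d) -> Int) f:=List List a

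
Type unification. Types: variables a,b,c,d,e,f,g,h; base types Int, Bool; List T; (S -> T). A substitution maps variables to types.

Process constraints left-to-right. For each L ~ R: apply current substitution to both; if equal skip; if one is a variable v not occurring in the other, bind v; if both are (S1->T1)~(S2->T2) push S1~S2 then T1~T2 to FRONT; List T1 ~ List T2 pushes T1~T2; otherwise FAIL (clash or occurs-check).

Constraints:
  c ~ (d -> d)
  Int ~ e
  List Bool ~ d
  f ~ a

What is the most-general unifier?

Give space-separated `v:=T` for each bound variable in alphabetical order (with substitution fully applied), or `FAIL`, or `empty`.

step 1: unify c ~ (d -> d)  [subst: {-} | 3 pending]
  bind c := (d -> d)
step 2: unify Int ~ e  [subst: {c:=(d -> d)} | 2 pending]
  bind e := Int
step 3: unify List Bool ~ d  [subst: {c:=(d -> d), e:=Int} | 1 pending]
  bind d := List Bool
step 4: unify f ~ a  [subst: {c:=(d -> d), e:=Int, d:=List Bool} | 0 pending]
  bind f := a

Answer: c:=(List Bool -> List Bool) d:=List Bool e:=Int f:=a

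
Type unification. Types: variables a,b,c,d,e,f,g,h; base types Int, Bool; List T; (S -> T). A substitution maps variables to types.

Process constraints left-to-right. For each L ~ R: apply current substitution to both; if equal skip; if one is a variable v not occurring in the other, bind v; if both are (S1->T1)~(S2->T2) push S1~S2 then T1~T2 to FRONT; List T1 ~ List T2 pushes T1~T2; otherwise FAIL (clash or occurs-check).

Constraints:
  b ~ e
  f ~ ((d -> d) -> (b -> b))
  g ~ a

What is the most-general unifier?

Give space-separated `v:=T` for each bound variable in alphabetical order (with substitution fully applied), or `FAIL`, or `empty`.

Answer: b:=e f:=((d -> d) -> (e -> e)) g:=a

Derivation:
step 1: unify b ~ e  [subst: {-} | 2 pending]
  bind b := e
step 2: unify f ~ ((d -> d) -> (e -> e))  [subst: {b:=e} | 1 pending]
  bind f := ((d -> d) -> (e -> e))
step 3: unify g ~ a  [subst: {b:=e, f:=((d -> d) -> (e -> e))} | 0 pending]
  bind g := a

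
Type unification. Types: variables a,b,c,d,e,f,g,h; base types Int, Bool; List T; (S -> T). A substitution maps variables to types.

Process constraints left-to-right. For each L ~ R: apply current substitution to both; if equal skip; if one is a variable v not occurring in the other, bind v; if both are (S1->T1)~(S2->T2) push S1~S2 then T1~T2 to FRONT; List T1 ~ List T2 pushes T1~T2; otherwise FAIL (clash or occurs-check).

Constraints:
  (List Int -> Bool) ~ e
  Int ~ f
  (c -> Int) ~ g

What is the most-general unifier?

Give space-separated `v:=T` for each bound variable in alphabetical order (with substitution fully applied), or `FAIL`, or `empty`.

step 1: unify (List Int -> Bool) ~ e  [subst: {-} | 2 pending]
  bind e := (List Int -> Bool)
step 2: unify Int ~ f  [subst: {e:=(List Int -> Bool)} | 1 pending]
  bind f := Int
step 3: unify (c -> Int) ~ g  [subst: {e:=(List Int -> Bool), f:=Int} | 0 pending]
  bind g := (c -> Int)

Answer: e:=(List Int -> Bool) f:=Int g:=(c -> Int)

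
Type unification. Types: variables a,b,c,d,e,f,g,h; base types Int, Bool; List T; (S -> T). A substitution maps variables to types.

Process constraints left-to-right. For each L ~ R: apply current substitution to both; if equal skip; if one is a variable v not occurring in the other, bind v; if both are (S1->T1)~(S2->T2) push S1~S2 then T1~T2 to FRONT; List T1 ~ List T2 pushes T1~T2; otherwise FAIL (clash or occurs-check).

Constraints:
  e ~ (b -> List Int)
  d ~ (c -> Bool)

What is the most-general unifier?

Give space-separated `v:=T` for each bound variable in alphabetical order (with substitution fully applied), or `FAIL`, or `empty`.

Answer: d:=(c -> Bool) e:=(b -> List Int)

Derivation:
step 1: unify e ~ (b -> List Int)  [subst: {-} | 1 pending]
  bind e := (b -> List Int)
step 2: unify d ~ (c -> Bool)  [subst: {e:=(b -> List Int)} | 0 pending]
  bind d := (c -> Bool)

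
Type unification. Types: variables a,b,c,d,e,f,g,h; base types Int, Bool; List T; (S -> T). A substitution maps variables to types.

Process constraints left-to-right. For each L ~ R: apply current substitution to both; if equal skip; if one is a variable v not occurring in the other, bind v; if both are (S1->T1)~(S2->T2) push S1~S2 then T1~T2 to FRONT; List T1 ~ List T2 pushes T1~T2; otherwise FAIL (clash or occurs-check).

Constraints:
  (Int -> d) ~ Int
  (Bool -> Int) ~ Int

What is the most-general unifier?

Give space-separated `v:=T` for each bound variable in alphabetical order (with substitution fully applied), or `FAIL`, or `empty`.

step 1: unify (Int -> d) ~ Int  [subst: {-} | 1 pending]
  clash: (Int -> d) vs Int

Answer: FAIL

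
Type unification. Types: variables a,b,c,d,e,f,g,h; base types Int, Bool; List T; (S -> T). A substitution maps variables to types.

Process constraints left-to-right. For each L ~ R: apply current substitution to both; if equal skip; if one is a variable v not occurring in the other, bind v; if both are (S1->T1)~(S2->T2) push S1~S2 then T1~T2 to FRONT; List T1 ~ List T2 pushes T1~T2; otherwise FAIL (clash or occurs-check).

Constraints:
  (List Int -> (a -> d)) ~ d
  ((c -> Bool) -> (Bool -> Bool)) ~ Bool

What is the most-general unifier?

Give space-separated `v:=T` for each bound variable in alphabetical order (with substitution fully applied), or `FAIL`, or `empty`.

Answer: FAIL

Derivation:
step 1: unify (List Int -> (a -> d)) ~ d  [subst: {-} | 1 pending]
  occurs-check fail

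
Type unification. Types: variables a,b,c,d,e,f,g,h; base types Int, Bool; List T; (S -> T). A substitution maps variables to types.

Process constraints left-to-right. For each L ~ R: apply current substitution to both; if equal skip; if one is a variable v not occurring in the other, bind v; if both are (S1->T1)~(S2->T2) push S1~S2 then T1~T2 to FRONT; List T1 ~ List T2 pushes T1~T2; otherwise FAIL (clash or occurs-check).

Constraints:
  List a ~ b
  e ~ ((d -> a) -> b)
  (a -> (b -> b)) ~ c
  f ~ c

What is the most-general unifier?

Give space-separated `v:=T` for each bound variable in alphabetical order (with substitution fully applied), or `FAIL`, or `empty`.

Answer: b:=List a c:=(a -> (List a -> List a)) e:=((d -> a) -> List a) f:=(a -> (List a -> List a))

Derivation:
step 1: unify List a ~ b  [subst: {-} | 3 pending]
  bind b := List a
step 2: unify e ~ ((d -> a) -> List a)  [subst: {b:=List a} | 2 pending]
  bind e := ((d -> a) -> List a)
step 3: unify (a -> (List a -> List a)) ~ c  [subst: {b:=List a, e:=((d -> a) -> List a)} | 1 pending]
  bind c := (a -> (List a -> List a))
step 4: unify f ~ (a -> (List a -> List a))  [subst: {b:=List a, e:=((d -> a) -> List a), c:=(a -> (List a -> List a))} | 0 pending]
  bind f := (a -> (List a -> List a))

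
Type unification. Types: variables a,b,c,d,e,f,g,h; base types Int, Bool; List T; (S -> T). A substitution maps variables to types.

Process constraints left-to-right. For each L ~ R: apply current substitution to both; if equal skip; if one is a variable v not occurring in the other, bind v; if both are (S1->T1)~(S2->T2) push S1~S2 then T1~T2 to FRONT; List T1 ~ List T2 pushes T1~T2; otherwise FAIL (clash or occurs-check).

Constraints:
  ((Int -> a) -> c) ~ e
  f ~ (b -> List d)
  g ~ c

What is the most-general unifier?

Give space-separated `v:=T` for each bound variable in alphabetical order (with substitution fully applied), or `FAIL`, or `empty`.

Answer: e:=((Int -> a) -> c) f:=(b -> List d) g:=c

Derivation:
step 1: unify ((Int -> a) -> c) ~ e  [subst: {-} | 2 pending]
  bind e := ((Int -> a) -> c)
step 2: unify f ~ (b -> List d)  [subst: {e:=((Int -> a) -> c)} | 1 pending]
  bind f := (b -> List d)
step 3: unify g ~ c  [subst: {e:=((Int -> a) -> c), f:=(b -> List d)} | 0 pending]
  bind g := c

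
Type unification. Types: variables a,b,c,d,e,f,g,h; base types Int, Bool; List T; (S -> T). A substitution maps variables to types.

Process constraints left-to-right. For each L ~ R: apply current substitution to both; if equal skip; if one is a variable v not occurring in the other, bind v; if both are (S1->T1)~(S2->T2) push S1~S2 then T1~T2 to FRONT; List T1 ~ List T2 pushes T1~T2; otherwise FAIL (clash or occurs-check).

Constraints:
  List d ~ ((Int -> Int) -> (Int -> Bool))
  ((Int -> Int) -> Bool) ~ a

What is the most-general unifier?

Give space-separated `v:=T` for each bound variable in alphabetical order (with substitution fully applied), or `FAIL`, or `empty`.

Answer: FAIL

Derivation:
step 1: unify List d ~ ((Int -> Int) -> (Int -> Bool))  [subst: {-} | 1 pending]
  clash: List d vs ((Int -> Int) -> (Int -> Bool))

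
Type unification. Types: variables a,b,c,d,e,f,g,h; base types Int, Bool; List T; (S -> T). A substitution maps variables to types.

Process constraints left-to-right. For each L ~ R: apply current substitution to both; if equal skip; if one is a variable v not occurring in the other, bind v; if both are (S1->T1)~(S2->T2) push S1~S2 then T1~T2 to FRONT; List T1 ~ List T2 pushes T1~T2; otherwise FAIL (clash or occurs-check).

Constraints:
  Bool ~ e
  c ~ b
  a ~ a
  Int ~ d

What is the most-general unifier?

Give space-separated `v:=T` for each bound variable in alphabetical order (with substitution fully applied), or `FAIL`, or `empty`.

step 1: unify Bool ~ e  [subst: {-} | 3 pending]
  bind e := Bool
step 2: unify c ~ b  [subst: {e:=Bool} | 2 pending]
  bind c := b
step 3: unify a ~ a  [subst: {e:=Bool, c:=b} | 1 pending]
  -> identical, skip
step 4: unify Int ~ d  [subst: {e:=Bool, c:=b} | 0 pending]
  bind d := Int

Answer: c:=b d:=Int e:=Bool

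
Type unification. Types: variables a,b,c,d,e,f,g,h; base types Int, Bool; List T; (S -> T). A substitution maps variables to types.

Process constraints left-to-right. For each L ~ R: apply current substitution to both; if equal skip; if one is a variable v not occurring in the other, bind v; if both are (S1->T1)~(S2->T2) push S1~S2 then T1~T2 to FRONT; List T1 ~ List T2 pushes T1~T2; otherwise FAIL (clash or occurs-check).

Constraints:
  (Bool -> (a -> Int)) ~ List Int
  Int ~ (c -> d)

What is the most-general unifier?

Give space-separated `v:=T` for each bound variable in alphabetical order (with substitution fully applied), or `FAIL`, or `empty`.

Answer: FAIL

Derivation:
step 1: unify (Bool -> (a -> Int)) ~ List Int  [subst: {-} | 1 pending]
  clash: (Bool -> (a -> Int)) vs List Int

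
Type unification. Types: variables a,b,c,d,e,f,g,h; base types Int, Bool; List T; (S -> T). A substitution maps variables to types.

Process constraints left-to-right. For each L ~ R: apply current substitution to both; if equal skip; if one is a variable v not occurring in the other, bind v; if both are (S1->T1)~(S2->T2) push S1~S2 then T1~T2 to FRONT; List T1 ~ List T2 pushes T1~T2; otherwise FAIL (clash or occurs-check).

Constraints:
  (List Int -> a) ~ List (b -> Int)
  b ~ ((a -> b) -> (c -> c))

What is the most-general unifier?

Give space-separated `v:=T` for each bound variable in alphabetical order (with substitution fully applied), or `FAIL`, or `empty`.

Answer: FAIL

Derivation:
step 1: unify (List Int -> a) ~ List (b -> Int)  [subst: {-} | 1 pending]
  clash: (List Int -> a) vs List (b -> Int)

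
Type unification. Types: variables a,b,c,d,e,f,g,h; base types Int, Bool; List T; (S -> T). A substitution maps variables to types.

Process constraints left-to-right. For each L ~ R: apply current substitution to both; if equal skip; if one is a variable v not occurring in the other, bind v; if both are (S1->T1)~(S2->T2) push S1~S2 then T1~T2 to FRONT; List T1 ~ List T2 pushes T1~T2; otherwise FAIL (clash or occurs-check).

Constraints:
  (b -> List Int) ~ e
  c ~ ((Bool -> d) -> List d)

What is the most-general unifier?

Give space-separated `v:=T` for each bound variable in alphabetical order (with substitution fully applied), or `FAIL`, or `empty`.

step 1: unify (b -> List Int) ~ e  [subst: {-} | 1 pending]
  bind e := (b -> List Int)
step 2: unify c ~ ((Bool -> d) -> List d)  [subst: {e:=(b -> List Int)} | 0 pending]
  bind c := ((Bool -> d) -> List d)

Answer: c:=((Bool -> d) -> List d) e:=(b -> List Int)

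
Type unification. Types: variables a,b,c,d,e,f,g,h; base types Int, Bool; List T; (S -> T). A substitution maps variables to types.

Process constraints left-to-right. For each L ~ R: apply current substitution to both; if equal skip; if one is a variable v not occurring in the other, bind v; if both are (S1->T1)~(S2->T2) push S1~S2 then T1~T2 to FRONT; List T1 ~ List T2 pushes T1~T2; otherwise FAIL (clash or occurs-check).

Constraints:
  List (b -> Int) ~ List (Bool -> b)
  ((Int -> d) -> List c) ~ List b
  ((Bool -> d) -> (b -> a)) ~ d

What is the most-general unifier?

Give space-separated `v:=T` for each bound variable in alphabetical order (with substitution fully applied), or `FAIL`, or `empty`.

Answer: FAIL

Derivation:
step 1: unify List (b -> Int) ~ List (Bool -> b)  [subst: {-} | 2 pending]
  -> decompose List: push (b -> Int)~(Bool -> b)
step 2: unify (b -> Int) ~ (Bool -> b)  [subst: {-} | 2 pending]
  -> decompose arrow: push b~Bool, Int~b
step 3: unify b ~ Bool  [subst: {-} | 3 pending]
  bind b := Bool
step 4: unify Int ~ Bool  [subst: {b:=Bool} | 2 pending]
  clash: Int vs Bool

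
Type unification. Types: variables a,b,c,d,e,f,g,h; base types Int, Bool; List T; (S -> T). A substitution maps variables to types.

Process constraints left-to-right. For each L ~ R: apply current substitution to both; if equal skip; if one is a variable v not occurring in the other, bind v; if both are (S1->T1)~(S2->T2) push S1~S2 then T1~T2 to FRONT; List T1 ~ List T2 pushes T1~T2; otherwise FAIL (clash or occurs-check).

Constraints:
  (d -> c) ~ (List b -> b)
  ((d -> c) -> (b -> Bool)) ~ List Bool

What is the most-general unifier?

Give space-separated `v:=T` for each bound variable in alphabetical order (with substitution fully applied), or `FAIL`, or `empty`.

step 1: unify (d -> c) ~ (List b -> b)  [subst: {-} | 1 pending]
  -> decompose arrow: push d~List b, c~b
step 2: unify d ~ List b  [subst: {-} | 2 pending]
  bind d := List b
step 3: unify c ~ b  [subst: {d:=List b} | 1 pending]
  bind c := b
step 4: unify ((List b -> b) -> (b -> Bool)) ~ List Bool  [subst: {d:=List b, c:=b} | 0 pending]
  clash: ((List b -> b) -> (b -> Bool)) vs List Bool

Answer: FAIL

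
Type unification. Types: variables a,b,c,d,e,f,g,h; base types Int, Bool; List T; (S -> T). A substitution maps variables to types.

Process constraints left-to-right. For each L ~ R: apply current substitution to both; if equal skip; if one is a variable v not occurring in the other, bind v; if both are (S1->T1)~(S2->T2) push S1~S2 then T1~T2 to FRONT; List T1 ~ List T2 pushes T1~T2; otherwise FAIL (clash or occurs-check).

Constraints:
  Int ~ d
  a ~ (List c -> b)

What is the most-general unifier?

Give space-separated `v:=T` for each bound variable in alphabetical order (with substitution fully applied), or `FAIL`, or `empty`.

step 1: unify Int ~ d  [subst: {-} | 1 pending]
  bind d := Int
step 2: unify a ~ (List c -> b)  [subst: {d:=Int} | 0 pending]
  bind a := (List c -> b)

Answer: a:=(List c -> b) d:=Int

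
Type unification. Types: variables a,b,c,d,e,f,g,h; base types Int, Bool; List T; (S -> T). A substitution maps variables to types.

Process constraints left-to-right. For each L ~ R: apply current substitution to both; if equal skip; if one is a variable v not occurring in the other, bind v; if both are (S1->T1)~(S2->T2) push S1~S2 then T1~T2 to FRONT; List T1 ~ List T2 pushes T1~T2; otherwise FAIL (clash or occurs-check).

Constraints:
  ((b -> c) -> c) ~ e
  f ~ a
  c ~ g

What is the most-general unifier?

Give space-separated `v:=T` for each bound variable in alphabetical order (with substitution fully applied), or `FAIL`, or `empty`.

Answer: c:=g e:=((b -> g) -> g) f:=a

Derivation:
step 1: unify ((b -> c) -> c) ~ e  [subst: {-} | 2 pending]
  bind e := ((b -> c) -> c)
step 2: unify f ~ a  [subst: {e:=((b -> c) -> c)} | 1 pending]
  bind f := a
step 3: unify c ~ g  [subst: {e:=((b -> c) -> c), f:=a} | 0 pending]
  bind c := g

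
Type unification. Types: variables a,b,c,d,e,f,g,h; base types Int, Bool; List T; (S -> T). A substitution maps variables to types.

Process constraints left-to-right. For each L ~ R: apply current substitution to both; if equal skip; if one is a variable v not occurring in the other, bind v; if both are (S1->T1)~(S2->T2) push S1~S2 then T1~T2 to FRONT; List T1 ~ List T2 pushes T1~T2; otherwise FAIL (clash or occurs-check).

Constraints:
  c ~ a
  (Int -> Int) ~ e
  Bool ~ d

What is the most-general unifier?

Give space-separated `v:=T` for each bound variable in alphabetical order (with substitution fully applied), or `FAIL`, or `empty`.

Answer: c:=a d:=Bool e:=(Int -> Int)

Derivation:
step 1: unify c ~ a  [subst: {-} | 2 pending]
  bind c := a
step 2: unify (Int -> Int) ~ e  [subst: {c:=a} | 1 pending]
  bind e := (Int -> Int)
step 3: unify Bool ~ d  [subst: {c:=a, e:=(Int -> Int)} | 0 pending]
  bind d := Bool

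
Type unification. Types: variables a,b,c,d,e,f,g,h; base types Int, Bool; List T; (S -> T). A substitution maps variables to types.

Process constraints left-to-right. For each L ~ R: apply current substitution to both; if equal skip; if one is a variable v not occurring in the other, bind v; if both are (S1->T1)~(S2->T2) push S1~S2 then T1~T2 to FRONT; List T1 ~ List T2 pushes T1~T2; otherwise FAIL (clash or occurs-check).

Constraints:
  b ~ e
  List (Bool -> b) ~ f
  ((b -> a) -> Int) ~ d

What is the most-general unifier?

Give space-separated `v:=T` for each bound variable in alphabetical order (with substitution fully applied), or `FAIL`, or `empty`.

step 1: unify b ~ e  [subst: {-} | 2 pending]
  bind b := e
step 2: unify List (Bool -> e) ~ f  [subst: {b:=e} | 1 pending]
  bind f := List (Bool -> e)
step 3: unify ((e -> a) -> Int) ~ d  [subst: {b:=e, f:=List (Bool -> e)} | 0 pending]
  bind d := ((e -> a) -> Int)

Answer: b:=e d:=((e -> a) -> Int) f:=List (Bool -> e)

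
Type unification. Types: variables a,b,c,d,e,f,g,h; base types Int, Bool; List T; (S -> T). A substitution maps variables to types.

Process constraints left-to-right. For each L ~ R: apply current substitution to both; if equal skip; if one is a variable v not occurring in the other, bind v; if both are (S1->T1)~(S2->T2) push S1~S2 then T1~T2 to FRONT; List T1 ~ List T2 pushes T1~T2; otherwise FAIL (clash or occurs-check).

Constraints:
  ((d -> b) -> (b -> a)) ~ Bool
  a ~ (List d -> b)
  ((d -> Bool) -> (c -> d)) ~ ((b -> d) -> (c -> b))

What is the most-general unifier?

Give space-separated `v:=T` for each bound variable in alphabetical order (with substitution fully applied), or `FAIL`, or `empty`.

Answer: FAIL

Derivation:
step 1: unify ((d -> b) -> (b -> a)) ~ Bool  [subst: {-} | 2 pending]
  clash: ((d -> b) -> (b -> a)) vs Bool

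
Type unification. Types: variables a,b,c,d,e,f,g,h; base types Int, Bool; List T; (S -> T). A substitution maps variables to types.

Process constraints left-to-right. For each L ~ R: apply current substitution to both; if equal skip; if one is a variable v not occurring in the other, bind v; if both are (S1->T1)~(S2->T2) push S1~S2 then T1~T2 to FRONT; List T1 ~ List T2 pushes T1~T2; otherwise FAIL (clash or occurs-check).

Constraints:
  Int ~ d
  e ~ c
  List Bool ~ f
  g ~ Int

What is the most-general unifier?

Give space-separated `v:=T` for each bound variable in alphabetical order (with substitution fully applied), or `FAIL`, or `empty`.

step 1: unify Int ~ d  [subst: {-} | 3 pending]
  bind d := Int
step 2: unify e ~ c  [subst: {d:=Int} | 2 pending]
  bind e := c
step 3: unify List Bool ~ f  [subst: {d:=Int, e:=c} | 1 pending]
  bind f := List Bool
step 4: unify g ~ Int  [subst: {d:=Int, e:=c, f:=List Bool} | 0 pending]
  bind g := Int

Answer: d:=Int e:=c f:=List Bool g:=Int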